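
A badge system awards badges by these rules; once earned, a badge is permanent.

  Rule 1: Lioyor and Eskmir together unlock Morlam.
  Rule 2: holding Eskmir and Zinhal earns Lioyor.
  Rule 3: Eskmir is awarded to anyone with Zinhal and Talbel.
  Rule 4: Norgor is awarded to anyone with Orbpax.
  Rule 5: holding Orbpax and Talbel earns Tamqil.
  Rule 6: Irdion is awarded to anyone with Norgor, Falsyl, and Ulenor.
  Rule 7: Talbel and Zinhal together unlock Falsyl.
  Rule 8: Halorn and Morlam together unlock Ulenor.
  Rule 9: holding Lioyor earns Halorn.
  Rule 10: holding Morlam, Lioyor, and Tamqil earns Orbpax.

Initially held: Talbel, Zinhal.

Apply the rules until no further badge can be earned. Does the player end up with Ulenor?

Yes

With Zinhal and Talbel, Eskmir is earned (Rule 3).
With Eskmir and Zinhal, Lioyor is earned (Rule 2).
With Lioyor, Halorn is earned (Rule 9).
With Lioyor and Eskmir, Morlam is earned (Rule 1).
With Halorn and Morlam, Ulenor is earned (Rule 8).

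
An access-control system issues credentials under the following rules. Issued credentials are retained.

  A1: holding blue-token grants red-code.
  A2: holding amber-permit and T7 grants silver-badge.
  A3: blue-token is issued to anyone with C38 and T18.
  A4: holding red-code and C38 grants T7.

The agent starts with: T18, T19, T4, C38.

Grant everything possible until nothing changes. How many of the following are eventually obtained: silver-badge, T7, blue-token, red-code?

3

Holding C38 and T18 grants blue-token (A3).
Holding blue-token grants red-code (A1).
Holding red-code and C38 grants T7 (A4).
silver-badge would need amber-permit and T7 (A2), but amber-permit is never granted.
T7: reached.
blue-token: reached.
red-code: reached.
Reached: T7, blue-token, and red-code — 3 of the 4.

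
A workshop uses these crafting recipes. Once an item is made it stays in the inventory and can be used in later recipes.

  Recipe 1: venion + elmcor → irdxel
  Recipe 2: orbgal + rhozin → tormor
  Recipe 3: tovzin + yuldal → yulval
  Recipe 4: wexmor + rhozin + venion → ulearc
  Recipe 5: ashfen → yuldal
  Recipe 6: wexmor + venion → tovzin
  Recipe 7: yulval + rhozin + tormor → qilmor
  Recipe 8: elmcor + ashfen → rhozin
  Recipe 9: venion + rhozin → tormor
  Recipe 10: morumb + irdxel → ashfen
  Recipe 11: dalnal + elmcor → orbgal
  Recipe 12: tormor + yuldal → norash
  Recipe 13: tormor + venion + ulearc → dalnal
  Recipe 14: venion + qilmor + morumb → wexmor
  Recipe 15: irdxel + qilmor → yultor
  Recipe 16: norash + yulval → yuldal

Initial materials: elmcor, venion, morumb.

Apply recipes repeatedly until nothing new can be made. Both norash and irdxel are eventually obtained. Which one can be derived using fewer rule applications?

irdxel

irdxel: venion + elmcor → irdxel (Recipe 1). [1 rule application]
norash: Using Recipe 1, venion and elmcor make irdxel. morumb + irdxel → ashfen (Recipe 10). ashfen → yuldal (Recipe 5). elmcor + ashfen → rhozin (Recipe 8). Using Recipe 9, venion and rhozin make tormor. tormor + yuldal → norash (Recipe 12). [6 rule applications]
irdxel needs fewer.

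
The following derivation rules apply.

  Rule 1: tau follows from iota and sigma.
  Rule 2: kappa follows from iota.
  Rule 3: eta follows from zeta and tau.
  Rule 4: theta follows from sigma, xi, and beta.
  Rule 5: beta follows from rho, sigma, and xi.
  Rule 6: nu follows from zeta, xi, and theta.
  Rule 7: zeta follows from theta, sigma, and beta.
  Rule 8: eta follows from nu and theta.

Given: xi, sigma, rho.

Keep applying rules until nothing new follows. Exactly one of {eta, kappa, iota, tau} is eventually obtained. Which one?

eta

From rho, sigma, and xi, Rule 5 gives beta.
From sigma, xi, and beta, Rule 4 gives theta.
theta, sigma, and beta hold, so zeta follows (Rule 7).
From zeta, xi, and theta, Rule 6 gives nu.
nu and theta hold, so eta follows (Rule 8).
tau would need iota and sigma (Rule 1), but iota is never established. No rule produces iota, and it is not given. kappa would need iota (Rule 2), but iota is never established.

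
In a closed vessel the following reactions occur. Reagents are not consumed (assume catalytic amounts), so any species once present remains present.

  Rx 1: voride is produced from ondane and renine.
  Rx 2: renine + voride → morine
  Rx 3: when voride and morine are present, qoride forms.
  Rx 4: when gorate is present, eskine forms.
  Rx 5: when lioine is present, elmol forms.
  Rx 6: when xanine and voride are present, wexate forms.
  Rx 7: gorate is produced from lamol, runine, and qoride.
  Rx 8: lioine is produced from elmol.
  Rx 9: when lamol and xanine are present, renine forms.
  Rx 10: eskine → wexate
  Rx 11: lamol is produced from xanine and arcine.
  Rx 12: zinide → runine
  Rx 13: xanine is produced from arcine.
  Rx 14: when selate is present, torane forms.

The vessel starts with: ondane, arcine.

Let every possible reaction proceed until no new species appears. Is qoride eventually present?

arcine present → xanine forms (Rx 13).
xanine and arcine present → lamol forms (Rx 11).
lamol and xanine present → renine forms (Rx 9).
ondane and renine present → voride forms (Rx 1).
renine and voride present → morine forms (Rx 2).
voride and morine present → qoride forms (Rx 3).

Yes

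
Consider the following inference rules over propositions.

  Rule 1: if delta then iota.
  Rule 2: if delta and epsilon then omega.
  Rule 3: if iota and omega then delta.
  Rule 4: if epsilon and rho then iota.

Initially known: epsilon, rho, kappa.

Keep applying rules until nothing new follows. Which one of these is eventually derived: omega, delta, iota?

iota

epsilon and rho hold, so iota follows (Rule 4).
delta would need iota and omega (Rule 3), but omega is never established. omega would need delta and epsilon (Rule 2), but delta is never established.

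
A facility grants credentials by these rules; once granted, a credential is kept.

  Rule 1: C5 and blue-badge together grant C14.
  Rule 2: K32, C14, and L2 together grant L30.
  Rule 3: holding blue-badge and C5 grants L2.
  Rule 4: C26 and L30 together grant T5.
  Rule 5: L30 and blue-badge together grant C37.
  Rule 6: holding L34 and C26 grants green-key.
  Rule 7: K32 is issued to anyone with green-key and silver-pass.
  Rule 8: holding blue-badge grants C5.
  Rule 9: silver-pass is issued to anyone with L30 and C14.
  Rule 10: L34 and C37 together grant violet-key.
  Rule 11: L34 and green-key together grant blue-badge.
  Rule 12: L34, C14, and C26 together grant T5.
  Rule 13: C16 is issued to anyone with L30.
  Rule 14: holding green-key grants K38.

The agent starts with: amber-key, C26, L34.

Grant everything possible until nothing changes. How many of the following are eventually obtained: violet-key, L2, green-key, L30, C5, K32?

3

Holding L34 and C26 grants green-key (Rule 6).
Holding L34 and green-key grants blue-badge (Rule 11).
Holding blue-badge grants C5 (Rule 8).
Holding blue-badge and C5 grants L2 (Rule 3).
violet-key would need L34 and C37 (Rule 10), but C37 is never granted.
L2: reached.
green-key: reached.
L30 would need K32, C14, and L2 (Rule 2), but K32 is never granted.
C5: reached.
K32 would need green-key and silver-pass (Rule 7), but silver-pass is never granted.
Reached: L2, green-key, and C5 — 3 of the 6.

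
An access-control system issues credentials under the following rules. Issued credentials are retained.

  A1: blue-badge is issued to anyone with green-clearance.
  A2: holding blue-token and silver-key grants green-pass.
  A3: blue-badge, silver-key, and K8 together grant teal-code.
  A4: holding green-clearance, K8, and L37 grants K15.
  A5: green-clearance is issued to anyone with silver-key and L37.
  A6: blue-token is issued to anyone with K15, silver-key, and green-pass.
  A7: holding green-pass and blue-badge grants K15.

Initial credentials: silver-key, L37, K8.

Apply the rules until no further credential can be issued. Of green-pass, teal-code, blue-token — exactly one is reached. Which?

Holding silver-key and L37 grants green-clearance (A5).
Holding green-clearance grants blue-badge (A1).
Holding blue-badge, silver-key, and K8 grants teal-code (A3).
green-pass would need blue-token and silver-key (A2), but blue-token is never granted. blue-token would need K15, silver-key, and green-pass (A6), but green-pass is never granted.

teal-code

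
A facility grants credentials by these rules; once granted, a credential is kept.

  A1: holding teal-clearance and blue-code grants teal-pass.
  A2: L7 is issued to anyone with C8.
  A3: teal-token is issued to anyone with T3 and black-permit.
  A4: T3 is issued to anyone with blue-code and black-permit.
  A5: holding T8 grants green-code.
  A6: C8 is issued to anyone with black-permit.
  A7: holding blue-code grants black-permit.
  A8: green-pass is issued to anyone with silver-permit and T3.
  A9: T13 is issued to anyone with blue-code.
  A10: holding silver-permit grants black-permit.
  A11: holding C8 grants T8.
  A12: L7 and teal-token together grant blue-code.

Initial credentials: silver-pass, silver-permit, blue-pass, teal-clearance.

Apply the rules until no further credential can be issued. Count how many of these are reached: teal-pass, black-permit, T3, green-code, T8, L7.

4

Holding silver-permit grants black-permit (A10).
Holding black-permit grants C8 (A6).
Holding C8 grants T8 (A11).
Holding C8 grants L7 (A2).
Holding T8 grants green-code (A5).
teal-pass would need teal-clearance and blue-code (A1), but blue-code is never granted.
black-permit: reached.
T3 would need blue-code and black-permit (A4), but blue-code is never granted.
green-code: reached.
T8: reached.
L7: reached.
Reached: black-permit, green-code, T8, and L7 — 4 of the 6.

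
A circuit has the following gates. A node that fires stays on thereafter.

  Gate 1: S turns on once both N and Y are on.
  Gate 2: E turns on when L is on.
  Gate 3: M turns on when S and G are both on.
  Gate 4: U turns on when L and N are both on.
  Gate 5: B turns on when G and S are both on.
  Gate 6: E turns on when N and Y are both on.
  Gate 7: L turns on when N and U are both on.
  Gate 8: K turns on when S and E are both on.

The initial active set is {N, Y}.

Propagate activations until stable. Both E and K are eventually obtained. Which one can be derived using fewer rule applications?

E

E: Gate 6: N and Y on → E on. [1 rule application]
K: Gate 6: N and Y on → E on. N and Y are on, so S turns on (Gate 1). S and E are on, so K turns on (Gate 8). [3 rule applications]
E needs fewer.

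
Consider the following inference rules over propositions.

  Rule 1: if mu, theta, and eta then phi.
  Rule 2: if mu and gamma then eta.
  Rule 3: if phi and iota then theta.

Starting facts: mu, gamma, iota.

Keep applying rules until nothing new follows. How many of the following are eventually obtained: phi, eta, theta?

1

mu and gamma hold, so eta follows (Rule 2).
phi would need mu, theta, and eta (Rule 1), but theta is never established.
eta: reached.
theta would need phi and iota (Rule 3), but phi is never established.
Reached: eta — 1 of the 3.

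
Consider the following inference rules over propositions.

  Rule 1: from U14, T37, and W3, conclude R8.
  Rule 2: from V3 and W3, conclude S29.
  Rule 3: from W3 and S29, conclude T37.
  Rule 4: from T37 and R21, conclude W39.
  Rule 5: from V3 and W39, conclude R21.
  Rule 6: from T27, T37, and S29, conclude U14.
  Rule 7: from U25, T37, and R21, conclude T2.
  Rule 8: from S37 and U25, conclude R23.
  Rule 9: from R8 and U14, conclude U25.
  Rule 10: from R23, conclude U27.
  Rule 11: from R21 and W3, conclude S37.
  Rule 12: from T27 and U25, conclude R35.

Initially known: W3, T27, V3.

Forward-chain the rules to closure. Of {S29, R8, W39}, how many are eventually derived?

From V3 and W3, Rule 2 gives S29.
W3 and S29 hold, so T37 follows (Rule 3).
T27, T37, and S29 hold, so U14 follows (Rule 6).
From U14, T37, and W3, Rule 1 gives R8.
S29: reached.
R8: reached.
W39 would need T37 and R21 (Rule 4), but R21 is never established.
Reached: S29 and R8 — 2 of the 3.

2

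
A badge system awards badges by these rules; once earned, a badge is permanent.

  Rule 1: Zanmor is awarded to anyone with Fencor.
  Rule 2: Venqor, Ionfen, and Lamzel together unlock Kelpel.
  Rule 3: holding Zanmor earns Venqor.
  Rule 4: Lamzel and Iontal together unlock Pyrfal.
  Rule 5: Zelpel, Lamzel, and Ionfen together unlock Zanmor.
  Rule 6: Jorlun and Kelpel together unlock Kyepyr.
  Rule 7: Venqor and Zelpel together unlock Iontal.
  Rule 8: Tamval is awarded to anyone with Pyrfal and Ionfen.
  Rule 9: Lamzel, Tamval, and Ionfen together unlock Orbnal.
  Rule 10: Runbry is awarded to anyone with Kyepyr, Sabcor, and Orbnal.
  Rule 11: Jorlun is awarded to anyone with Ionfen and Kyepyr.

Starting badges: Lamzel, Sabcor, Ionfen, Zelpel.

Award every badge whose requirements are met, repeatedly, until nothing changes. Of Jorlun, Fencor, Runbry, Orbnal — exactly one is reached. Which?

Orbnal

With Zelpel, Lamzel, and Ionfen, Zanmor is earned (Rule 5).
With Zanmor, Venqor is earned (Rule 3).
With Venqor and Zelpel, Iontal is earned (Rule 7).
With Lamzel and Iontal, Pyrfal is earned (Rule 4).
With Pyrfal and Ionfen, Tamval is earned (Rule 8).
With Lamzel, Tamval, and Ionfen, Orbnal is earned (Rule 9).
Jorlun would need Ionfen and Kyepyr (Rule 11), but Kyepyr is never earned. Runbry would need Kyepyr, Sabcor, and Orbnal (Rule 10), but Kyepyr is never earned. No rule produces Fencor, and it is not given.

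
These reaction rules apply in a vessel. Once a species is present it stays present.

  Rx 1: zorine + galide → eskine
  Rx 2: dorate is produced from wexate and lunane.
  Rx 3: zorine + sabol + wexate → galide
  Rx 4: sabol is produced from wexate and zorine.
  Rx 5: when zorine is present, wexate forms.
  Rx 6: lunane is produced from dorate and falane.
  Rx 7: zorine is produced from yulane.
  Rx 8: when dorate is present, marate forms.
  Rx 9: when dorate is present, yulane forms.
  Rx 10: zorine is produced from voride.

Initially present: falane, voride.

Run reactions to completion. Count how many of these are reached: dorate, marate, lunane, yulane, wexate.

voride present → zorine forms (Rx 10).
zorine present → wexate forms (Rx 5).
dorate would need wexate and lunane (Rx 2), but lunane never forms.
marate would need dorate (Rx 8), but dorate never forms.
lunane would need dorate and falane (Rx 6), but dorate never forms.
yulane would need dorate (Rx 9), but dorate never forms.
wexate: reached.
Reached: wexate — 1 of the 5.

1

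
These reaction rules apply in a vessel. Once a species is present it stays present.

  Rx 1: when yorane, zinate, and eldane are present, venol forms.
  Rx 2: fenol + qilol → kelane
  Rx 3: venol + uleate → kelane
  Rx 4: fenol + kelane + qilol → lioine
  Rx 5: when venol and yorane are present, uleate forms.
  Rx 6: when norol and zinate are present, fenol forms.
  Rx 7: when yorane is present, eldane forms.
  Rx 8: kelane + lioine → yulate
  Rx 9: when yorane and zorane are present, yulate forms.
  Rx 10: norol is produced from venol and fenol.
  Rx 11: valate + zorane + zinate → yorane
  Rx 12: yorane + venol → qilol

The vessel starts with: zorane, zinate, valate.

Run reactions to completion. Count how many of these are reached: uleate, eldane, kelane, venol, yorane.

5

valate, zorane, and zinate present → yorane forms (Rx 11).
yorane present → eldane forms (Rx 7).
yorane, zinate, and eldane present → venol forms (Rx 1).
venol and yorane present → uleate forms (Rx 5).
venol and uleate present → kelane forms (Rx 3).
uleate: reached.
eldane: reached.
kelane: reached.
venol: reached.
yorane: reached.
All 5 are reached.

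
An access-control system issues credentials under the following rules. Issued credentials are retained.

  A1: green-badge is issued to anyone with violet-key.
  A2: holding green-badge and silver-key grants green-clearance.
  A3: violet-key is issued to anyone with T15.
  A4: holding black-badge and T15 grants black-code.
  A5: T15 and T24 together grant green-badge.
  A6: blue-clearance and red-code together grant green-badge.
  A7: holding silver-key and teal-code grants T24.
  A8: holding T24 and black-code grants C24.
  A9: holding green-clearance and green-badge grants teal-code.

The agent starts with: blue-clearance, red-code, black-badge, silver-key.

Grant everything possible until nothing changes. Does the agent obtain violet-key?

No

violet-key would need T15 (A3), but T15 is never granted.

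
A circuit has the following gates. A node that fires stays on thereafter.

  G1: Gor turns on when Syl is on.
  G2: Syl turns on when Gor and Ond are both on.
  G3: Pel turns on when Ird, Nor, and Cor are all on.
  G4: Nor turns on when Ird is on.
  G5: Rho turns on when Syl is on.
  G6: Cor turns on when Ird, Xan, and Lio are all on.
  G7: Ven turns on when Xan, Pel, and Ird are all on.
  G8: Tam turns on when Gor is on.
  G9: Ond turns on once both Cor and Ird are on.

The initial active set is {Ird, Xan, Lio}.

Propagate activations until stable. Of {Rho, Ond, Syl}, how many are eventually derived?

1

G6: Ird, Xan, and Lio on → Cor on.
G9: Cor and Ird on → Ond on.
Rho would need Syl (G5), but Syl never turns on.
Ond: reached.
Syl would need Gor and Ond (G2), but Gor never turns on.
Reached: Ond — 1 of the 3.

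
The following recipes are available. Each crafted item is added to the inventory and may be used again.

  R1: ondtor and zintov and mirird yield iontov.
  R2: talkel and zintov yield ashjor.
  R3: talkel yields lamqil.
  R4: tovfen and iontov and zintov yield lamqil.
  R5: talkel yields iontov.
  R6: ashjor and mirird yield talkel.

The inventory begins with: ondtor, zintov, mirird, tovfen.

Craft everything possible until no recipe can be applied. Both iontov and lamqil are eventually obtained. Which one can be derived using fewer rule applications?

iontov

iontov: Using R1, ondtor, zintov, and mirird make iontov. [1 rule application]
lamqil: Using R1, ondtor, zintov, and mirird make iontov. Using R4, tovfen, iontov, and zintov make lamqil. [2 rule applications]
iontov needs fewer.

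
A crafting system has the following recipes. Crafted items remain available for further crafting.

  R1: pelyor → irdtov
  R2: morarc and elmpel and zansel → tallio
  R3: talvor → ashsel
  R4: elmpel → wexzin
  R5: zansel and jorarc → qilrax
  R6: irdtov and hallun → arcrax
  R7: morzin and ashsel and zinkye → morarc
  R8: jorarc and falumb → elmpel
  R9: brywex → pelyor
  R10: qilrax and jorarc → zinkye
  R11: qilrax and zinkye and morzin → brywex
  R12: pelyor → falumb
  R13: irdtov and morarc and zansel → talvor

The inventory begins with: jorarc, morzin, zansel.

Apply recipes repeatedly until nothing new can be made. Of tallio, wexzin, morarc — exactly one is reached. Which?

wexzin

zansel and jorarc → qilrax (R5).
Using R10, qilrax and jorarc make zinkye.
qilrax and zinkye and morzin → brywex (R11).
brywex → pelyor (R9).
pelyor → falumb (R12).
Using R8, jorarc and falumb make elmpel.
elmpel → wexzin (R4).
tallio would need morarc, elmpel, and zansel (R2), but morarc is never obtained. morarc would need morzin, ashsel, and zinkye (R7), but ashsel is never obtained.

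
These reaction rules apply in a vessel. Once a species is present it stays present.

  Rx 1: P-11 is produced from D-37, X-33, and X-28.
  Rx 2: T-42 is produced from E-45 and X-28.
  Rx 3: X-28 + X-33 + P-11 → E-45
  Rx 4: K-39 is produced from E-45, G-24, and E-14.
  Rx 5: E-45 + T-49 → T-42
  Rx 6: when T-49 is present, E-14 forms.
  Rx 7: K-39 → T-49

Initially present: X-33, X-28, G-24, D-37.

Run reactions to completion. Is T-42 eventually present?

D-37, X-33, and X-28 present → P-11 forms (Rx 1).
X-28, X-33, and P-11 present → E-45 forms (Rx 3).
E-45 and X-28 present → T-42 forms (Rx 2).

Yes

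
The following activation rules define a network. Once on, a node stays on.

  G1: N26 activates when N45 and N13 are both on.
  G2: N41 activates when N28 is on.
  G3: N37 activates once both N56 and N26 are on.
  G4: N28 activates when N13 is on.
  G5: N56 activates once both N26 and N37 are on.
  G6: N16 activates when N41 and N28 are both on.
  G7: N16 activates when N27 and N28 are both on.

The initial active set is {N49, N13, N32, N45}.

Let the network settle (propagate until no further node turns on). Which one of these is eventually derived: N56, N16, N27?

N13 is on, so N28 activates (G4).
G2: N28 on → N41 on.
G6: N41 and N28 on → N16 on.
N56 would need N26 and N37 (G5), but N37 never turns on. No rule produces N27, and it is not given.

N16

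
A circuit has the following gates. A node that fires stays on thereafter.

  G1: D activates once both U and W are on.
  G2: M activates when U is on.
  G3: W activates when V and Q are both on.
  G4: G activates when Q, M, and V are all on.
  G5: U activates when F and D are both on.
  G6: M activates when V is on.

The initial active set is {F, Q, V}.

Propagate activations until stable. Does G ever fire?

G6: V on → M on.
Q, M, and V are on, so G activates (G4).

Yes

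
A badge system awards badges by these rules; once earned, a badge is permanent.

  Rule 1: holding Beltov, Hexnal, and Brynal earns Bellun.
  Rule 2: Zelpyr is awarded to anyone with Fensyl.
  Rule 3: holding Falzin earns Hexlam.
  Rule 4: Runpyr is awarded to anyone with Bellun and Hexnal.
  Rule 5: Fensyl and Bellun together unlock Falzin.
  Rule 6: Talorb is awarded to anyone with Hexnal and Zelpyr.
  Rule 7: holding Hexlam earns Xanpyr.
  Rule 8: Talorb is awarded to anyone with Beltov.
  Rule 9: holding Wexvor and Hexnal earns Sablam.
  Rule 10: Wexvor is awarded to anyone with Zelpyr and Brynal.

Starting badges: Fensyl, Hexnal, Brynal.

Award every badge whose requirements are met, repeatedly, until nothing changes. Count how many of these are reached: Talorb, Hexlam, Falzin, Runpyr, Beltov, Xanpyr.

1

With Fensyl, Zelpyr is earned (Rule 2).
With Hexnal and Zelpyr, Talorb is earned (Rule 6).
Talorb: reached.
Hexlam would need Falzin (Rule 3), but Falzin is never earned.
Falzin would need Fensyl and Bellun (Rule 5), but Bellun is never earned.
Runpyr would need Bellun and Hexnal (Rule 4), but Bellun is never earned.
No rule produces Beltov, and it is not given.
Xanpyr would need Hexlam (Rule 7), but Hexlam is never earned.
Reached: Talorb — 1 of the 6.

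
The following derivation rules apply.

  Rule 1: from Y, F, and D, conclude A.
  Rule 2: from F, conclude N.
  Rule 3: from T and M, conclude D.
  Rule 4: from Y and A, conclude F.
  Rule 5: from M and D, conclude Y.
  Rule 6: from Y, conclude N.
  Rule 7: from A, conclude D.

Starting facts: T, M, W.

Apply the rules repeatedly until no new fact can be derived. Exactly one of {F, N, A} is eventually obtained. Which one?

From T and M, Rule 3 gives D.
From M and D, Rule 5 gives Y.
Y holds, so N follows (Rule 6).
A would need Y, F, and D (Rule 1), but F is never established. F would need Y and A (Rule 4), but A is never established.

N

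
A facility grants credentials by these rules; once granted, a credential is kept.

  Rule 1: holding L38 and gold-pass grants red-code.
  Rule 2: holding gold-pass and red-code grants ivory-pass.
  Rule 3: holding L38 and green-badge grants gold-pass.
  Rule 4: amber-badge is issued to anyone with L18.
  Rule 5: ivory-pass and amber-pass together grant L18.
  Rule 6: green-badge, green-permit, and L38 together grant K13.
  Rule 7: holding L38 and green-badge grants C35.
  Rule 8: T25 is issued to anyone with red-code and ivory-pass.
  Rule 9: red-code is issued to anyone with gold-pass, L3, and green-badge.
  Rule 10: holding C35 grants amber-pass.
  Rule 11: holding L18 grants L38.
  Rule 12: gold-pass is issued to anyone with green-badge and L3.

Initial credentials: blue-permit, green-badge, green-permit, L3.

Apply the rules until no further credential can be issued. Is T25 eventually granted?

Holding green-badge and L3 grants gold-pass (Rule 12).
Holding gold-pass, L3, and green-badge grants red-code (Rule 9).
Holding gold-pass and red-code grants ivory-pass (Rule 2).
Holding red-code and ivory-pass grants T25 (Rule 8).

Yes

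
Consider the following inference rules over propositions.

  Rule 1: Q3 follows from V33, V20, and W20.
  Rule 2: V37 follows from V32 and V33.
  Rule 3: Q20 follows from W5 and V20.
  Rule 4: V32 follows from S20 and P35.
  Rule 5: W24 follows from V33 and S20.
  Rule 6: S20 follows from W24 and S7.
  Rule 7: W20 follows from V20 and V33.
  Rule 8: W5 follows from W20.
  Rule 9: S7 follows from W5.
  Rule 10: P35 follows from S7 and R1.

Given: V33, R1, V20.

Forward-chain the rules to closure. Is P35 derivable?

Yes

V20 and V33 hold, so W20 follows (Rule 7).
W20 holds, so W5 follows (Rule 8).
W5 holds, so S7 follows (Rule 9).
From S7 and R1, Rule 10 gives P35.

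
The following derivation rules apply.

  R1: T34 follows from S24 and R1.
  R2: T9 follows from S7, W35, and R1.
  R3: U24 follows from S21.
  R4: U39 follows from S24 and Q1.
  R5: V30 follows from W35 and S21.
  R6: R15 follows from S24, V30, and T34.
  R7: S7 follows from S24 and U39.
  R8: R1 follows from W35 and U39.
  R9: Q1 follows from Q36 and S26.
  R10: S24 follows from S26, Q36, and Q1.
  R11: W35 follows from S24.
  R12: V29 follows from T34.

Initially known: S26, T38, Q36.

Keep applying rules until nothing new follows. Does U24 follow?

U24 would need S21 (R3), but S21 is never established.

No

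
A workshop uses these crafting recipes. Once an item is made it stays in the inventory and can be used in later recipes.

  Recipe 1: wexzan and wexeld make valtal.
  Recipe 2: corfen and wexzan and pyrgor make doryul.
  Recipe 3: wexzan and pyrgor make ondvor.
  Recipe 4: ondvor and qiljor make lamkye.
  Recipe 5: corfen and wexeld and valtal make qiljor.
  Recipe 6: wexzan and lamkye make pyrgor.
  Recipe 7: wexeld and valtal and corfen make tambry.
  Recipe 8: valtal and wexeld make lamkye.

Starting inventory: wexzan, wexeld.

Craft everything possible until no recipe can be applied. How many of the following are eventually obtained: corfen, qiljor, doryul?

0

No rule produces corfen, and it is not given.
qiljor would need corfen, wexeld, and valtal (Recipe 5), but corfen is never obtained.
doryul would need corfen, wexzan, and pyrgor (Recipe 2), but corfen is never obtained.
None of the 3 are reached.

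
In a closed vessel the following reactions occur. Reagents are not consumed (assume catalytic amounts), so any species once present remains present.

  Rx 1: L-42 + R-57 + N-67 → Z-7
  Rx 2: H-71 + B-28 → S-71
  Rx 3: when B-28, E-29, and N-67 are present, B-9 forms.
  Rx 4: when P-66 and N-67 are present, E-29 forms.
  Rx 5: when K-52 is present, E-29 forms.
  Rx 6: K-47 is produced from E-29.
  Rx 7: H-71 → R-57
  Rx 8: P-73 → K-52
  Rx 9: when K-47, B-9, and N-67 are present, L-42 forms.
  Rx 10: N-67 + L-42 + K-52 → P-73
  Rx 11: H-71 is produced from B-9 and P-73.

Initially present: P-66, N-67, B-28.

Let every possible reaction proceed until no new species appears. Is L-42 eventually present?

P-66 and N-67 present → E-29 forms (Rx 4).
E-29 present → K-47 forms (Rx 6).
B-28, E-29, and N-67 present → B-9 forms (Rx 3).
K-47, B-9, and N-67 present → L-42 forms (Rx 9).

Yes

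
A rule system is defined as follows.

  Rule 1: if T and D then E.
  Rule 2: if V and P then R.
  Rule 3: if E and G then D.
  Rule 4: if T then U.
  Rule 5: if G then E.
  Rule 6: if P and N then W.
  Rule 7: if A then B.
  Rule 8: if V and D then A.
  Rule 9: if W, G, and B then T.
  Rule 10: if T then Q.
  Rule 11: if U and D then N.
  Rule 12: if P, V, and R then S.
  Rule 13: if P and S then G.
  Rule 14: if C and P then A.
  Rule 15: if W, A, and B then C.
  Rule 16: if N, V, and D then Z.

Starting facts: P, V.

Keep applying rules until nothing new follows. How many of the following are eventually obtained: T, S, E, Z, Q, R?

3

From V and P, Rule 2 gives R.
P, V, and R hold, so S follows (Rule 12).
P and S hold, so G follows (Rule 13).
From G, Rule 5 gives E.
T would need W, G, and B (Rule 9), but W is never established.
S: reached.
E: reached.
Z would need N, V, and D (Rule 16), but N is never established.
Q would need T (Rule 10), but T is never established.
R: reached.
Reached: S, E, and R — 3 of the 6.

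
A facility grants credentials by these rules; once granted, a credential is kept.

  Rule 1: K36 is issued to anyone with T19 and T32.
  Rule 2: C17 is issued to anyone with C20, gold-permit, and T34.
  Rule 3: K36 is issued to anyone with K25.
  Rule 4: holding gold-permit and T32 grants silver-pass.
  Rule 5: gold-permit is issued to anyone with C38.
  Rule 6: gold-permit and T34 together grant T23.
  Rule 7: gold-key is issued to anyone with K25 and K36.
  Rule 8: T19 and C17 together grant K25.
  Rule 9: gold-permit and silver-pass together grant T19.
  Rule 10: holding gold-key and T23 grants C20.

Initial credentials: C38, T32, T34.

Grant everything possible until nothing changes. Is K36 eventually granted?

Holding C38 grants gold-permit (Rule 5).
Holding gold-permit and T32 grants silver-pass (Rule 4).
Holding gold-permit and silver-pass grants T19 (Rule 9).
Holding T19 and T32 grants K36 (Rule 1).

Yes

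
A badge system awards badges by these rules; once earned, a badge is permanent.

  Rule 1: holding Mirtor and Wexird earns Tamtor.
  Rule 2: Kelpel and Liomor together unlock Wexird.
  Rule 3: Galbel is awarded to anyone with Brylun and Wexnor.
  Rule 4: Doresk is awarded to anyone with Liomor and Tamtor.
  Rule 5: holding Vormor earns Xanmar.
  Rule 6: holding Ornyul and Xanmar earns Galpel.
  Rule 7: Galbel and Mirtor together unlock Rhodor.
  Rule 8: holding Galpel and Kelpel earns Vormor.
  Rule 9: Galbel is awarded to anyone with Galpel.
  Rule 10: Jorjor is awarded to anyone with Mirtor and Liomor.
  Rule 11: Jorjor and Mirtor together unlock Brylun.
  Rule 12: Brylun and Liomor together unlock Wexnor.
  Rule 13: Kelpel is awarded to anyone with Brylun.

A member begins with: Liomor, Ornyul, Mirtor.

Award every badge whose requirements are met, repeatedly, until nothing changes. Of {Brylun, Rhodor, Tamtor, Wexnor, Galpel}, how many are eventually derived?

With Mirtor and Liomor, Jorjor is earned (Rule 10).
With Jorjor and Mirtor, Brylun is earned (Rule 11).
With Brylun and Liomor, Wexnor is earned (Rule 12).
With Brylun, Kelpel is earned (Rule 13).
With Kelpel and Liomor, Wexird is earned (Rule 2).
With Brylun and Wexnor, Galbel is earned (Rule 3).
With Galbel and Mirtor, Rhodor is earned (Rule 7).
With Mirtor and Wexird, Tamtor is earned (Rule 1).
Brylun: reached.
Rhodor: reached.
Tamtor: reached.
Wexnor: reached.
Galpel would need Ornyul and Xanmar (Rule 6), but Xanmar is never earned.
Reached: Brylun, Rhodor, Tamtor, and Wexnor — 4 of the 5.

4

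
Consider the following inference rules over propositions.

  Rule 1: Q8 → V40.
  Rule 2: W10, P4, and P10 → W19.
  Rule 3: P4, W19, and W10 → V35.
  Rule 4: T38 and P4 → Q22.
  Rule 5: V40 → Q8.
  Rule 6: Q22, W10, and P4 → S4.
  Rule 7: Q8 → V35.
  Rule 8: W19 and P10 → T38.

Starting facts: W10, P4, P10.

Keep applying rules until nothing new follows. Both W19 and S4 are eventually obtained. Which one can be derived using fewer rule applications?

W19: From W10, P4, and P10, Rule 2 gives W19. [1 rule application]
S4: From W10, P4, and P10, Rule 2 gives W19. From W19 and P10, Rule 8 gives T38. From T38 and P4, Rule 4 gives Q22. Q22, W10, and P4 hold, so S4 follows (Rule 6). [4 rule applications]
W19 needs fewer.

W19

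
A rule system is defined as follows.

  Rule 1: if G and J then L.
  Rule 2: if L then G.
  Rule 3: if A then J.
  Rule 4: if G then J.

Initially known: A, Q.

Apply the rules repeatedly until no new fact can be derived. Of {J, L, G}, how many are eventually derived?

From A, Rule 3 gives J.
J: reached.
L would need G and J (Rule 1), but G is never established.
G would need L (Rule 2), but L is never established.
Reached: J — 1 of the 3.

1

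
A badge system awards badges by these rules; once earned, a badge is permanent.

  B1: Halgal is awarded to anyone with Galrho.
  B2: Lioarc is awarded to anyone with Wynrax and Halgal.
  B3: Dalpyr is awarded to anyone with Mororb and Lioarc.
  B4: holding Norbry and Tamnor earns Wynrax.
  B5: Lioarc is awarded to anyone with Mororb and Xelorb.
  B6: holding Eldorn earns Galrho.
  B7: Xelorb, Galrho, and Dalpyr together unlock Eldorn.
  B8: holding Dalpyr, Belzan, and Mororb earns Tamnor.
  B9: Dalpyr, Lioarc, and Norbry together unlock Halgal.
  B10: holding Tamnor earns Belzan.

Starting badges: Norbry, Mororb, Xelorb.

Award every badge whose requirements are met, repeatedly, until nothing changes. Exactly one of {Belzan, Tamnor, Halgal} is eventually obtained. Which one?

Halgal

With Mororb and Xelorb, Lioarc is earned (B5).
With Mororb and Lioarc, Dalpyr is earned (B3).
With Dalpyr, Lioarc, and Norbry, Halgal is earned (B9).
Belzan would need Tamnor (B10), but Tamnor is never earned. Tamnor would need Dalpyr, Belzan, and Mororb (B8), but Belzan is never earned.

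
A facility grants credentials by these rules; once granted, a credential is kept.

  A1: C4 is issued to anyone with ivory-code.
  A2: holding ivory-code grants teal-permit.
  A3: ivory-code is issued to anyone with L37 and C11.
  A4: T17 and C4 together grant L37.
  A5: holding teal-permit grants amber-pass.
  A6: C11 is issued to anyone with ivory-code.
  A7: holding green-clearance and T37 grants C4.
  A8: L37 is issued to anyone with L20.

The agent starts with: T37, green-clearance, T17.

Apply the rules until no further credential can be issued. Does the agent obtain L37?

Holding green-clearance and T37 grants C4 (A7).
Holding T17 and C4 grants L37 (A4).

Yes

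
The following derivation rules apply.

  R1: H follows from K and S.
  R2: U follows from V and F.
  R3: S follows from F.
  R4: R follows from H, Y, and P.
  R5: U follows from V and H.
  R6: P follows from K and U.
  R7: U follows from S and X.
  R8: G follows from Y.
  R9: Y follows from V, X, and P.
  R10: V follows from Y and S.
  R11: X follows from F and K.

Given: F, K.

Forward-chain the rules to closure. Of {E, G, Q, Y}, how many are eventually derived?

No rule produces E, and it is not given.
G would need Y (R8), but Y is never established.
No rule produces Q, and it is not given.
Y would need V, X, and P (R9), but V is never established.
None of the 4 are reached.

0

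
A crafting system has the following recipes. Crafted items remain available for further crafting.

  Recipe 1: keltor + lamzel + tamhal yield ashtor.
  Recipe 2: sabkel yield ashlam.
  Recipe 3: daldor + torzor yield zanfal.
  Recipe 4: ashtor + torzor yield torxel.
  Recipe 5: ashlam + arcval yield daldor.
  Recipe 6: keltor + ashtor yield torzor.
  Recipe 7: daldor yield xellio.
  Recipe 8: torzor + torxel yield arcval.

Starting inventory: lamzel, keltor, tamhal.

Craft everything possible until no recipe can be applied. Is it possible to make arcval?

Using Recipe 1, keltor, lamzel, and tamhal make ashtor.
Using Recipe 6, keltor and ashtor make torzor.
ashtor + torzor → torxel (Recipe 4).
torzor + torxel → arcval (Recipe 8).

Yes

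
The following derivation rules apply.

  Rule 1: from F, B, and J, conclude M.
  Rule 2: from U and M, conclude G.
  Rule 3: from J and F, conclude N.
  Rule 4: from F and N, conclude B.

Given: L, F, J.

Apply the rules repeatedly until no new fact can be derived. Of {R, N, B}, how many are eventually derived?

2

From J and F, Rule 3 gives N.
F and N hold, so B follows (Rule 4).
No rule produces R, and it is not given.
N: reached.
B: reached.
Reached: N and B — 2 of the 3.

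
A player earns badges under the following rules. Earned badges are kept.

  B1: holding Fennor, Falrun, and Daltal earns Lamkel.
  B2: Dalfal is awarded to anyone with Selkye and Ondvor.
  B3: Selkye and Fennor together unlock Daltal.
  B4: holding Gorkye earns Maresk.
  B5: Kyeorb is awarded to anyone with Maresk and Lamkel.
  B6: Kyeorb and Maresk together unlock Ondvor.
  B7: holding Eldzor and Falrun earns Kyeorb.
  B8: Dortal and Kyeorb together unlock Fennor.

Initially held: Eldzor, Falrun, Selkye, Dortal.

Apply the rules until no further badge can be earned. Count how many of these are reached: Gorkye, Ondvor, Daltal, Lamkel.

2

With Eldzor and Falrun, Kyeorb is earned (B7).
With Dortal and Kyeorb, Fennor is earned (B8).
With Selkye and Fennor, Daltal is earned (B3).
With Fennor, Falrun, and Daltal, Lamkel is earned (B1).
No rule produces Gorkye, and it is not given.
Ondvor would need Kyeorb and Maresk (B6), but Maresk is never earned.
Daltal: reached.
Lamkel: reached.
Reached: Daltal and Lamkel — 2 of the 4.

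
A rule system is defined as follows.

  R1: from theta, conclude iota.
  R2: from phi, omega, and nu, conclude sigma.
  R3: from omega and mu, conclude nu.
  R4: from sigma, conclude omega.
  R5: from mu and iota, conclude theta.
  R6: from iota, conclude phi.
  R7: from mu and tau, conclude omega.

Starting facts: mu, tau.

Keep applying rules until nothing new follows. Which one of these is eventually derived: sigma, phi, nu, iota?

From mu and tau, R7 gives omega.
From omega and mu, R3 gives nu.
phi would need iota (R6), but iota is never established. sigma would need phi, omega, and nu (R2), but phi is never established. iota would need theta (R1), but theta is never established.

nu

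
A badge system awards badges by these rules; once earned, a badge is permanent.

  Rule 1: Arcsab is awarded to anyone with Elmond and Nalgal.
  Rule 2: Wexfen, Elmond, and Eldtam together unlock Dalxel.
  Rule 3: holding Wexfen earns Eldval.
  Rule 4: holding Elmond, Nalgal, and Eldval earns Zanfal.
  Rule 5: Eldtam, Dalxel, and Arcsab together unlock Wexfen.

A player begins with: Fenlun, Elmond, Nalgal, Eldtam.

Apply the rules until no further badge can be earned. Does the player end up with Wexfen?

Wexfen would need Eldtam, Dalxel, and Arcsab (Rule 5), but Dalxel is never earned.

No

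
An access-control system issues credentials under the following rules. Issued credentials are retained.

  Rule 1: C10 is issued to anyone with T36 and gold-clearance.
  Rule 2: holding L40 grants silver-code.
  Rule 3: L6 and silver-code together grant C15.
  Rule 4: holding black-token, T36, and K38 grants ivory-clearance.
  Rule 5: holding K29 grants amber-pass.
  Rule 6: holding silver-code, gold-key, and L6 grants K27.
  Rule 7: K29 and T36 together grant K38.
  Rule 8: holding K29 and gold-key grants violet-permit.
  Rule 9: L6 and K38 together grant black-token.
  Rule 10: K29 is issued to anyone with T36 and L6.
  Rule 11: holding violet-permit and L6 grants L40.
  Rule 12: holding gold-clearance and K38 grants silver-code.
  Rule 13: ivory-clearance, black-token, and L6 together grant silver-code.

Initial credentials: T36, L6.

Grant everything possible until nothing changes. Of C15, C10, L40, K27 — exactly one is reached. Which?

C15

Holding T36 and L6 grants K29 (Rule 10).
Holding K29 and T36 grants K38 (Rule 7).
Holding L6 and K38 grants black-token (Rule 9).
Holding black-token, T36, and K38 grants ivory-clearance (Rule 4).
Holding ivory-clearance, black-token, and L6 grants silver-code (Rule 13).
Holding L6 and silver-code grants C15 (Rule 3).
C10 would need T36 and gold-clearance (Rule 1), but gold-clearance is never granted. K27 would need silver-code, gold-key, and L6 (Rule 6), but gold-key is never granted. L40 would need violet-permit and L6 (Rule 11), but violet-permit is never granted.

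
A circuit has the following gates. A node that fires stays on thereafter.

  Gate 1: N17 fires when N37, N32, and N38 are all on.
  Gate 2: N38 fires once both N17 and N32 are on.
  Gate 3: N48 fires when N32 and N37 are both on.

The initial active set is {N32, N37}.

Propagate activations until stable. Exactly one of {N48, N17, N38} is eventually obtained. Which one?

N48

Gate 3: N32 and N37 on → N48 on.
N38 would need N17 and N32 (Gate 2), but N17 never turns on. N17 would need N37, N32, and N38 (Gate 1), but N38 never turns on.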